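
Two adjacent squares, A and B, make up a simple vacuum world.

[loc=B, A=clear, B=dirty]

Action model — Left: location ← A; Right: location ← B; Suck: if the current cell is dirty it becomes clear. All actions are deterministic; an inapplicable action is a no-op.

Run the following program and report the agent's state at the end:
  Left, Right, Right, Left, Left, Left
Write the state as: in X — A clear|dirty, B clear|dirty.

in A — A clear, B dirty

t=1 Left ⇒ in A — A clear, B dirty
t=2 Right ⇒ in B — A clear, B dirty
t=3 Right ⇒ in B — A clear, B dirty
t=4 Left ⇒ in A — A clear, B dirty
t=5 Left ⇒ in A — A clear, B dirty
t=6 Left ⇒ in A — A clear, B dirty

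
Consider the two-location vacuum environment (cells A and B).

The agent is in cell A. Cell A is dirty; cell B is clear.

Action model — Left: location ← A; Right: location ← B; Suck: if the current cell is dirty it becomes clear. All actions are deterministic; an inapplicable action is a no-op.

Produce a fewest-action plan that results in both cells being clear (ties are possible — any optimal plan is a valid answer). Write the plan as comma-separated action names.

Suck

[1] after Suck: (A; A:clear, B:clear)
min 1: A is dirty, one Suck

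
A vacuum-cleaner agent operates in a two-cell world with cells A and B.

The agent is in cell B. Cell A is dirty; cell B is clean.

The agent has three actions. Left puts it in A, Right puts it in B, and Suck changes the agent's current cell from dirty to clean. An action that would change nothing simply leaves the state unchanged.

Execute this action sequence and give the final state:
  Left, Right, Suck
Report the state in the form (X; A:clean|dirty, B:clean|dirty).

[1] after Left: (A; A:dirty, B:clean)
[2] after Right: (B; A:dirty, B:clean)
[3] after Suck: (B; A:dirty, B:clean)

(B; A:dirty, B:clean)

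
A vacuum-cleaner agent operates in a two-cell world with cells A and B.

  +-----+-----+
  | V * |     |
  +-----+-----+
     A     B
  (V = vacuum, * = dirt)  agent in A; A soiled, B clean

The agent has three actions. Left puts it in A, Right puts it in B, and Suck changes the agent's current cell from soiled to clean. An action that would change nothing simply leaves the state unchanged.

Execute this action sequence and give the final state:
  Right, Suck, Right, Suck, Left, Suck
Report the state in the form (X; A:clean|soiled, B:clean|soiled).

(A; A:clean, B:clean)

t=1 Right ⇒ (B; A:soiled, B:clean)
t=2 Suck ⇒ (B; A:soiled, B:clean)
t=3 Right ⇒ (B; A:soiled, B:clean)
t=4 Suck ⇒ (B; A:soiled, B:clean)
t=5 Left ⇒ (A; A:soiled, B:clean)
t=6 Suck ⇒ (A; A:clean, B:clean)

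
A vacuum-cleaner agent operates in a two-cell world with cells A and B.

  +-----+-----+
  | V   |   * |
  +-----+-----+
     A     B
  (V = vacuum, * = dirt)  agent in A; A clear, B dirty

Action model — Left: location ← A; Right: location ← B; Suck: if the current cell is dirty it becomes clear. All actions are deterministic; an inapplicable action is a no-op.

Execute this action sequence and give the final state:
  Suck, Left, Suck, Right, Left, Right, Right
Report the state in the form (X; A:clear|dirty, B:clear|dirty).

t=1 Suck ⇒ (A; A:clear, B:dirty)
t=2 Left ⇒ (A; A:clear, B:dirty)
t=3 Suck ⇒ (A; A:clear, B:dirty)
t=4 Right ⇒ (B; A:clear, B:dirty)
t=5 Left ⇒ (A; A:clear, B:dirty)
t=6 Right ⇒ (B; A:clear, B:dirty)
t=7 Right ⇒ (B; A:clear, B:dirty)

(B; A:clear, B:dirty)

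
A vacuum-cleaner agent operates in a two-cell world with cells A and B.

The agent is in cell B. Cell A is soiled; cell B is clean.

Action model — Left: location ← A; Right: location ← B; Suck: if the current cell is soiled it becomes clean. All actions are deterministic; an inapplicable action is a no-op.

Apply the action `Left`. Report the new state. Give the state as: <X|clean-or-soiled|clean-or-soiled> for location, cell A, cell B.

start: <B|soiled|clean>
step 1/1 (Left): <A|soiled|clean>

<A|soiled|clean>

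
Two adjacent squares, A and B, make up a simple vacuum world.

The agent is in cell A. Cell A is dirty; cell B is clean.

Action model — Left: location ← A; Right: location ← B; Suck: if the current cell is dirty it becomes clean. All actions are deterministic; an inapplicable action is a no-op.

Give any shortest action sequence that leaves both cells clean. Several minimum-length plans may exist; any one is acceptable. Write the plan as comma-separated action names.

Suck

1. Suck → in A — A clean, B clean
min 1: A is dirty, one Suck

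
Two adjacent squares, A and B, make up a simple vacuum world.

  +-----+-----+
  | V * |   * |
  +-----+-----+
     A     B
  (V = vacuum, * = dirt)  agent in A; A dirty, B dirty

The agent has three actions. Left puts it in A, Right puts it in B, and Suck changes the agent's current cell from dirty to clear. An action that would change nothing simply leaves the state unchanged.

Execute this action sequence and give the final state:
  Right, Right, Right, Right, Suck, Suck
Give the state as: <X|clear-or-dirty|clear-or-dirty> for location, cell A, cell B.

<B|dirty|clear>

step 1/6 (Right): <B|dirty|dirty>
step 2/6 (Right): <B|dirty|dirty>
step 3/6 (Right): <B|dirty|dirty>
step 4/6 (Right): <B|dirty|dirty>
step 5/6 (Suck): <B|dirty|clear>
step 6/6 (Suck): <B|dirty|clear>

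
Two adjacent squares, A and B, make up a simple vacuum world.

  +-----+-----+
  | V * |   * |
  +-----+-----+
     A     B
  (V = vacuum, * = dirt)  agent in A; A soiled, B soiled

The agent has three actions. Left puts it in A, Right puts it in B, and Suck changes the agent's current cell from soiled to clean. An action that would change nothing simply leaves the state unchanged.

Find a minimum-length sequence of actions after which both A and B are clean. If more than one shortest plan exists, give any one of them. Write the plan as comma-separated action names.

Suck, Right, Suck

1. Suck → (A; A:clean, B:soiled)
2. Right → (B; A:clean, B:soiled)
3. Suck → (B; A:clean, B:clean)
min 3: Suck A + move + Suck B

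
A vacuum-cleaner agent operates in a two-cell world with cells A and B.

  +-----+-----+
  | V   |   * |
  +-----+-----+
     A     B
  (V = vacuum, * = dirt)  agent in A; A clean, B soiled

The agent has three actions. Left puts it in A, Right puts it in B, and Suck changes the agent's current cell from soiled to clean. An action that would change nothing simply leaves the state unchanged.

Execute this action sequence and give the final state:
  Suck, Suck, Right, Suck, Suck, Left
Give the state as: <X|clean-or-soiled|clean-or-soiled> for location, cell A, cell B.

1. Suck → <A|clean|soiled>
2. Suck → <A|clean|soiled>
3. Right → <B|clean|soiled>
4. Suck → <B|clean|clean>
5. Suck → <B|clean|clean>
6. Left → <A|clean|clean>

<A|clean|clean>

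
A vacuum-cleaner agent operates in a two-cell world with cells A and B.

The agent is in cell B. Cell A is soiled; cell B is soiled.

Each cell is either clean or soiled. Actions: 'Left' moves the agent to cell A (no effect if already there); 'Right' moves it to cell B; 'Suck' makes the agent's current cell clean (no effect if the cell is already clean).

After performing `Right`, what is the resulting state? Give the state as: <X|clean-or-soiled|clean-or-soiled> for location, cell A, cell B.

start: <B|soiled|soiled>
t=1 Right ⇒ <B|soiled|soiled>

<B|soiled|soiled>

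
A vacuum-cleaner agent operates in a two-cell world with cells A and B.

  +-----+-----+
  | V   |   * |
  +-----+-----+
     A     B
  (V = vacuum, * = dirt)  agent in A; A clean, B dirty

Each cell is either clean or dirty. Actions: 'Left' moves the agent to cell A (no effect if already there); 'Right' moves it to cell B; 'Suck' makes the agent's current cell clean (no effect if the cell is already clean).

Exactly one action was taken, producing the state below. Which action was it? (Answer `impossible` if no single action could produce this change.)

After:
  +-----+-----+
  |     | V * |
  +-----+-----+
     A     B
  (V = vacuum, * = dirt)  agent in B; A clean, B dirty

try  Left: loc=A A=clean B=dirty
try Right: loc=B A=clean B=dirty  ← match
try  Suck: loc=A A=clean B=dirty

Right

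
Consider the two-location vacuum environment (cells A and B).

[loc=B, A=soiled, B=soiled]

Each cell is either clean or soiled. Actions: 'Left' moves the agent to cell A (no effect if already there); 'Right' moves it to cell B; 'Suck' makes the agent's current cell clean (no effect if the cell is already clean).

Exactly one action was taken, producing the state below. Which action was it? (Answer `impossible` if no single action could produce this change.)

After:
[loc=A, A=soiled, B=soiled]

Left

try  Left: loc=A A=soiled B=soiled  ← match
try Right: loc=B A=soiled B=soiled
try  Suck: loc=B A=soiled B=clean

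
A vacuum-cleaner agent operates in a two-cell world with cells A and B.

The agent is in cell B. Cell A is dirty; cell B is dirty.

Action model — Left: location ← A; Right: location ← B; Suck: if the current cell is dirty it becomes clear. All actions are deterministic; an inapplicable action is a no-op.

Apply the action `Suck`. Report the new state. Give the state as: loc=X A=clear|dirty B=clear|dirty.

loc=B A=dirty B=clear

start: loc=B A=dirty B=dirty
1. Suck → loc=B A=dirty B=clear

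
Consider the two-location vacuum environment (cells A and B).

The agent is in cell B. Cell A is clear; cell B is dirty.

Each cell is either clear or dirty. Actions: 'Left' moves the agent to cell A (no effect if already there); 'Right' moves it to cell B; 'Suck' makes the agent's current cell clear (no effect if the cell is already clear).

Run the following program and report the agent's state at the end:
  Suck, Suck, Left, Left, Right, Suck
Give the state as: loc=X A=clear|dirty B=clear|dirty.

loc=B A=clear B=clear

1. Suck → loc=B A=clear B=clear
2. Suck → loc=B A=clear B=clear
3. Left → loc=A A=clear B=clear
4. Left → loc=A A=clear B=clear
5. Right → loc=B A=clear B=clear
6. Suck → loc=B A=clear B=clear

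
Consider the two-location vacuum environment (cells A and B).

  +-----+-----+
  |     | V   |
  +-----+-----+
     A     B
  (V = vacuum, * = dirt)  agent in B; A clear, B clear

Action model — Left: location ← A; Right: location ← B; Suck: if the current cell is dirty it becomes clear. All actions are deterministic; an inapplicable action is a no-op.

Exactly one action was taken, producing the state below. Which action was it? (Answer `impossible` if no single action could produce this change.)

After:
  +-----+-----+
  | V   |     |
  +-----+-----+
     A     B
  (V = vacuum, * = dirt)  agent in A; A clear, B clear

try  Left: in A — A clear, B clear  ← match
try Right: in B — A clear, B clear
try  Suck: in B — A clear, B clear

Left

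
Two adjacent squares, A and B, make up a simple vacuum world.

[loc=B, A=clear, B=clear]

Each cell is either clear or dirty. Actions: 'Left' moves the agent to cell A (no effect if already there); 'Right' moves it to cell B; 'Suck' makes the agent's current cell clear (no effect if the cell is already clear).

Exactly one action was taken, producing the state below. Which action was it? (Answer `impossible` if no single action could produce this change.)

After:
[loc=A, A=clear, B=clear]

Left

try  Left: loc=A A=clear B=clear  ← match
try Right: loc=B A=clear B=clear
try  Suck: loc=B A=clear B=clear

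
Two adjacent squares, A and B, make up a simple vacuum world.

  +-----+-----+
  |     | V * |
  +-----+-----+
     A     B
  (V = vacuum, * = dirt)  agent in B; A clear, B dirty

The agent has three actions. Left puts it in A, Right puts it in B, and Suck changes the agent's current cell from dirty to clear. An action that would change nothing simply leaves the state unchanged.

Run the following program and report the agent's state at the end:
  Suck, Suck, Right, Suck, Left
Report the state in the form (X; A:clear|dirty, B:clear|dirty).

t=1 Suck ⇒ (B; A:clear, B:clear)
t=2 Suck ⇒ (B; A:clear, B:clear)
t=3 Right ⇒ (B; A:clear, B:clear)
t=4 Suck ⇒ (B; A:clear, B:clear)
t=5 Left ⇒ (A; A:clear, B:clear)

(A; A:clear, B:clear)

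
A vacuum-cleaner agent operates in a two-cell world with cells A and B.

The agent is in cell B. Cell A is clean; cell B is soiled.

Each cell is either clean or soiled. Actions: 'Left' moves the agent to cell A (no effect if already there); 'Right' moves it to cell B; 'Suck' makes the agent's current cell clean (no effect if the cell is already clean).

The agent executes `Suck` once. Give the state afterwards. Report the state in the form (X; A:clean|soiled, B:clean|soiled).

start: (B; A:clean, B:soiled)
step 1/1 (Suck): (B; A:clean, B:clean)

(B; A:clean, B:clean)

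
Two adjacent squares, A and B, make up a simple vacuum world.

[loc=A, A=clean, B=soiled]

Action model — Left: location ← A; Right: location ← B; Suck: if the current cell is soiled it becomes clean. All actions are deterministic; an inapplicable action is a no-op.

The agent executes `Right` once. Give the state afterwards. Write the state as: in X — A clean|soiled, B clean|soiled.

in B — A clean, B soiled

start: in A — A clean, B soiled
[1] after Right: in B — A clean, B soiled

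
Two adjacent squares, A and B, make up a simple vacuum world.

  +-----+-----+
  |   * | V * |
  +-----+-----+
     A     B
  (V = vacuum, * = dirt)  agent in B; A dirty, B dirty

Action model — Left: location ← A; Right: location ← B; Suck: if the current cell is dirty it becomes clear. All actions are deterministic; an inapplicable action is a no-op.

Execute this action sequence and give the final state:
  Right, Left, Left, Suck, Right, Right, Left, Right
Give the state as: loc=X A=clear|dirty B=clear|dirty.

loc=B A=clear B=dirty

[1] after Right: loc=B A=dirty B=dirty
[2] after Left: loc=A A=dirty B=dirty
[3] after Left: loc=A A=dirty B=dirty
[4] after Suck: loc=A A=clear B=dirty
[5] after Right: loc=B A=clear B=dirty
[6] after Right: loc=B A=clear B=dirty
[7] after Left: loc=A A=clear B=dirty
[8] after Right: loc=B A=clear B=dirty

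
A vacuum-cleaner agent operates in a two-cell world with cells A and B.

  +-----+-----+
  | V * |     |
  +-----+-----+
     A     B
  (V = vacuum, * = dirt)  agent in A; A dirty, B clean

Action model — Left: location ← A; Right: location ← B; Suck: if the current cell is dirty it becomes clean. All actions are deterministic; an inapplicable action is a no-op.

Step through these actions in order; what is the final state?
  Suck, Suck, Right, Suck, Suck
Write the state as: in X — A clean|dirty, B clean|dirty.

in B — A clean, B clean

1) do Suck; now in A — A clean, B clean
2) do Suck; now in A — A clean, B clean
3) do Right; now in B — A clean, B clean
4) do Suck; now in B — A clean, B clean
5) do Suck; now in B — A clean, B clean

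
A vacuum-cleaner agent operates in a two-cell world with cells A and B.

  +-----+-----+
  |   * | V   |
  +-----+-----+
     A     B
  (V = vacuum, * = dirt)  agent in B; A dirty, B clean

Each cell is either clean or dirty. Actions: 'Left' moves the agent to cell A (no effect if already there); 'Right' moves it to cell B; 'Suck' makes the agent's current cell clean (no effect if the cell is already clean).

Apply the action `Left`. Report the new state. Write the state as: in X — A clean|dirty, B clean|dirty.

start: in B — A dirty, B clean
[1] after Left: in A — A dirty, B clean

in A — A dirty, B clean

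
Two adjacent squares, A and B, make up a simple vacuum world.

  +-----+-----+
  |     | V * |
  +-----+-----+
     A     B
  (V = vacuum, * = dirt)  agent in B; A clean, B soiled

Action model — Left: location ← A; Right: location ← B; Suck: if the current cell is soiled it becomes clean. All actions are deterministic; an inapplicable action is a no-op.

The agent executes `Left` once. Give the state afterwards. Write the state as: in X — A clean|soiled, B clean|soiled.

in A — A clean, B soiled

start: in B — A clean, B soiled
1) do Left; now in A — A clean, B soiled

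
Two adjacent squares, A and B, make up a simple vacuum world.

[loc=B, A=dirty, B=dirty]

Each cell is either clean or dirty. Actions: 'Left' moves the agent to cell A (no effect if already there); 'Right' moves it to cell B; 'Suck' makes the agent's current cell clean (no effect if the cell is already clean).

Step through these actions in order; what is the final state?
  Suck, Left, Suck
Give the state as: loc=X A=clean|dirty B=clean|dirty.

loc=A A=clean B=clean

t=1 Suck ⇒ loc=B A=dirty B=clean
t=2 Left ⇒ loc=A A=dirty B=clean
t=3 Suck ⇒ loc=A A=clean B=clean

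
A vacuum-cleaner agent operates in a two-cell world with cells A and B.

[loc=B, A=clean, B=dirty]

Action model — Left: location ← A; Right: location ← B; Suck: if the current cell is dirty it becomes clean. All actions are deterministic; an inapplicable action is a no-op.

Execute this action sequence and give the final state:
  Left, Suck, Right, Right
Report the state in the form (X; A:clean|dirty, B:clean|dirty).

step 1/4 (Left): (A; A:clean, B:dirty)
step 2/4 (Suck): (A; A:clean, B:dirty)
step 3/4 (Right): (B; A:clean, B:dirty)
step 4/4 (Right): (B; A:clean, B:dirty)

(B; A:clean, B:dirty)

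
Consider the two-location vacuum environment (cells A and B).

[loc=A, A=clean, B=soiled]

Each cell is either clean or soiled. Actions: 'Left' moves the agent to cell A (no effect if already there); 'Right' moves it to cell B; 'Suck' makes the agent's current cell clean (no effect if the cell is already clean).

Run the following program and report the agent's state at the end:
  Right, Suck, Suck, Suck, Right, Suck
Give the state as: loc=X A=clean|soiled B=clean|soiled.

[1] after Right: loc=B A=clean B=soiled
[2] after Suck: loc=B A=clean B=clean
[3] after Suck: loc=B A=clean B=clean
[4] after Suck: loc=B A=clean B=clean
[5] after Right: loc=B A=clean B=clean
[6] after Suck: loc=B A=clean B=clean

loc=B A=clean B=clean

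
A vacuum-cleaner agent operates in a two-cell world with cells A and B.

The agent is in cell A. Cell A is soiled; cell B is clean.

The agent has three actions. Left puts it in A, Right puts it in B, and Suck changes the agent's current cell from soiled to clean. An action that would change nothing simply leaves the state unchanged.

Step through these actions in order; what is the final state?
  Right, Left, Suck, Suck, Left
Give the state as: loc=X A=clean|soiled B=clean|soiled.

t=1 Right ⇒ loc=B A=soiled B=clean
t=2 Left ⇒ loc=A A=soiled B=clean
t=3 Suck ⇒ loc=A A=clean B=clean
t=4 Suck ⇒ loc=A A=clean B=clean
t=5 Left ⇒ loc=A A=clean B=clean

loc=A A=clean B=clean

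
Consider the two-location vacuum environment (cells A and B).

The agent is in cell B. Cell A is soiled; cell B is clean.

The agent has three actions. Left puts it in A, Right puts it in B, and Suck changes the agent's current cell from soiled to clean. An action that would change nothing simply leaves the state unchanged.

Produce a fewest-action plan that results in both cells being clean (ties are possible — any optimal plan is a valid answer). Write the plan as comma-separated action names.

1. Left → <A|soiled|clean>
2. Suck → <A|clean|clean>
min 2: go A then Suck

Left, Suck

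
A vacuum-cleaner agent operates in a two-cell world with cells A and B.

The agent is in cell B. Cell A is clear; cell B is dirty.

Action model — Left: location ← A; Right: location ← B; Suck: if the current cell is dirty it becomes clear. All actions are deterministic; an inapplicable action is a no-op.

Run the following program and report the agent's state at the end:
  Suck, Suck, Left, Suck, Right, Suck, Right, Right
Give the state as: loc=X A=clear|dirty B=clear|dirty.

loc=B A=clear B=clear

t=1 Suck ⇒ loc=B A=clear B=clear
t=2 Suck ⇒ loc=B A=clear B=clear
t=3 Left ⇒ loc=A A=clear B=clear
t=4 Suck ⇒ loc=A A=clear B=clear
t=5 Right ⇒ loc=B A=clear B=clear
t=6 Suck ⇒ loc=B A=clear B=clear
t=7 Right ⇒ loc=B A=clear B=clear
t=8 Right ⇒ loc=B A=clear B=clear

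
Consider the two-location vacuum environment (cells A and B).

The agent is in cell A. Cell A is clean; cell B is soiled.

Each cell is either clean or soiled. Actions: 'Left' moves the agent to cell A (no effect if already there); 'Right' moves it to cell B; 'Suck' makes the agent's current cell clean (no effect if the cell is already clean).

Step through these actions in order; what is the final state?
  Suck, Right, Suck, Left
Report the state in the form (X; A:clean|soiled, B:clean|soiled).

(A; A:clean, B:clean)

Suck (#1): (A; A:clean, B:soiled)
Right (#2): (B; A:clean, B:soiled)
Suck (#3): (B; A:clean, B:clean)
Left (#4): (A; A:clean, B:clean)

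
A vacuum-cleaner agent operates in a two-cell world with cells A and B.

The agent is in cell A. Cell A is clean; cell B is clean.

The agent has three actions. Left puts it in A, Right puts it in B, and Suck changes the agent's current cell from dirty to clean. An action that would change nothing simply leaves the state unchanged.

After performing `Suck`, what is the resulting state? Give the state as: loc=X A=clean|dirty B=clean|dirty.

loc=A A=clean B=clean

start: loc=A A=clean B=clean
[1] after Suck: loc=A A=clean B=clean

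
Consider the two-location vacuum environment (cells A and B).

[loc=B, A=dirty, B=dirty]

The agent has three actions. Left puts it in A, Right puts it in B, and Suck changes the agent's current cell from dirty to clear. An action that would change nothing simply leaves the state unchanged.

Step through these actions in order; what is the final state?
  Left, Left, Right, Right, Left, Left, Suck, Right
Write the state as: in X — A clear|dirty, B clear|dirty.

in B — A clear, B dirty

t=1 Left ⇒ in A — A dirty, B dirty
t=2 Left ⇒ in A — A dirty, B dirty
t=3 Right ⇒ in B — A dirty, B dirty
t=4 Right ⇒ in B — A dirty, B dirty
t=5 Left ⇒ in A — A dirty, B dirty
t=6 Left ⇒ in A — A dirty, B dirty
t=7 Suck ⇒ in A — A clear, B dirty
t=8 Right ⇒ in B — A clear, B dirty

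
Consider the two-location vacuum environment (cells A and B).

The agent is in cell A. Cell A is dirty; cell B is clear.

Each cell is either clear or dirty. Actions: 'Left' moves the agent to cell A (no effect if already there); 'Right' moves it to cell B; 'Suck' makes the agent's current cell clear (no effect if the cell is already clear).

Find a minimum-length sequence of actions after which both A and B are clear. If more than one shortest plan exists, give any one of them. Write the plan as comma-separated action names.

Suck

Suck (#1): loc=A A=clear B=clear
min 1: A is dirty, one Suck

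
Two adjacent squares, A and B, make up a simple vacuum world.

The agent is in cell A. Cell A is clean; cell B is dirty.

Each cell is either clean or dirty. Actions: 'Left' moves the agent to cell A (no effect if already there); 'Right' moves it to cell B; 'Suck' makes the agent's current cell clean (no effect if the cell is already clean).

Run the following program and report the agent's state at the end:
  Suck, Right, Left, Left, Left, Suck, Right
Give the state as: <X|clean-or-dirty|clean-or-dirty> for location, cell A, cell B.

<B|clean|dirty>

1. Suck → <A|clean|dirty>
2. Right → <B|clean|dirty>
3. Left → <A|clean|dirty>
4. Left → <A|clean|dirty>
5. Left → <A|clean|dirty>
6. Suck → <A|clean|dirty>
7. Right → <B|clean|dirty>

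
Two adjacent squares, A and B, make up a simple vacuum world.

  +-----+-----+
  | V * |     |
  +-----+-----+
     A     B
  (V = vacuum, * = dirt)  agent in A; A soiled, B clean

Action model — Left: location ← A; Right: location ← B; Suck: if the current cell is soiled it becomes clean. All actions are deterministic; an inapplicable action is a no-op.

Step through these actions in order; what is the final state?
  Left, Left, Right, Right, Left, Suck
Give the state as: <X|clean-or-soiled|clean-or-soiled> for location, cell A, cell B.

<A|clean|clean>

t=1 Left ⇒ <A|soiled|clean>
t=2 Left ⇒ <A|soiled|clean>
t=3 Right ⇒ <B|soiled|clean>
t=4 Right ⇒ <B|soiled|clean>
t=5 Left ⇒ <A|soiled|clean>
t=6 Suck ⇒ <A|clean|clean>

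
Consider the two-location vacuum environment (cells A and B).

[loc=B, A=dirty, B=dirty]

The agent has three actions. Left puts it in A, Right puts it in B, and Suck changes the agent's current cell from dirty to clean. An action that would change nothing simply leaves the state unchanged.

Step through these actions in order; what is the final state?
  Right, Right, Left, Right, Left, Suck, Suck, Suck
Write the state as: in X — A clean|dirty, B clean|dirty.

[1] after Right: in B — A dirty, B dirty
[2] after Right: in B — A dirty, B dirty
[3] after Left: in A — A dirty, B dirty
[4] after Right: in B — A dirty, B dirty
[5] after Left: in A — A dirty, B dirty
[6] after Suck: in A — A clean, B dirty
[7] after Suck: in A — A clean, B dirty
[8] after Suck: in A — A clean, B dirty

in A — A clean, B dirty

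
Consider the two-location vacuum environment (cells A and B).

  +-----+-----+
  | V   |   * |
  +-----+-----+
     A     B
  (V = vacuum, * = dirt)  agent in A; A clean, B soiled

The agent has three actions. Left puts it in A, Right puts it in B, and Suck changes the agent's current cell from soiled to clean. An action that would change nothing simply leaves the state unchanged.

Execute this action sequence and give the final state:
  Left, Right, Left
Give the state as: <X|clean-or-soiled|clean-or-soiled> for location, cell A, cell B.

1) do Left; now <A|clean|soiled>
2) do Right; now <B|clean|soiled>
3) do Left; now <A|clean|soiled>

<A|clean|soiled>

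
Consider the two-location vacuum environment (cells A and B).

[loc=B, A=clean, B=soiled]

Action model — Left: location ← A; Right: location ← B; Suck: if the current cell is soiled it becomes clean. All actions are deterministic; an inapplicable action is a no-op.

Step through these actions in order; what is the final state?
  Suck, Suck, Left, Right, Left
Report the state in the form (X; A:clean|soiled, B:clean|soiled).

Suck (#1): (B; A:clean, B:clean)
Suck (#2): (B; A:clean, B:clean)
Left (#3): (A; A:clean, B:clean)
Right (#4): (B; A:clean, B:clean)
Left (#5): (A; A:clean, B:clean)

(A; A:clean, B:clean)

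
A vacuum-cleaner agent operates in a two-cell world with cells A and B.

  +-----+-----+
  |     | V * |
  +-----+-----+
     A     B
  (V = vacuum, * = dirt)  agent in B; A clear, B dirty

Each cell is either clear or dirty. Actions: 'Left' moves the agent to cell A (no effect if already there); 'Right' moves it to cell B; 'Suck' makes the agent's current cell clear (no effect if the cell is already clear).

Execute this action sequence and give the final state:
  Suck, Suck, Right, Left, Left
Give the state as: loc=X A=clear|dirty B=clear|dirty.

loc=A A=clear B=clear

t=1 Suck ⇒ loc=B A=clear B=clear
t=2 Suck ⇒ loc=B A=clear B=clear
t=3 Right ⇒ loc=B A=clear B=clear
t=4 Left ⇒ loc=A A=clear B=clear
t=5 Left ⇒ loc=A A=clear B=clear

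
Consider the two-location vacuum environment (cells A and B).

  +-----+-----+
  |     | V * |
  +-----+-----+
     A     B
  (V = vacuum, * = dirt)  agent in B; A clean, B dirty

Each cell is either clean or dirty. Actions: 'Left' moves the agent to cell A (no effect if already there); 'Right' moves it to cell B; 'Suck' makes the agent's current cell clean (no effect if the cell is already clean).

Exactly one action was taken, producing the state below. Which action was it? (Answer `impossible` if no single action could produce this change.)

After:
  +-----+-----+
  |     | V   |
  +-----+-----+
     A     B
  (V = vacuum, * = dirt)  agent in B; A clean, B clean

try  Left: (A; A:clean, B:dirty)
try Right: (B; A:clean, B:dirty)
try  Suck: (B; A:clean, B:clean)  ← match

Suck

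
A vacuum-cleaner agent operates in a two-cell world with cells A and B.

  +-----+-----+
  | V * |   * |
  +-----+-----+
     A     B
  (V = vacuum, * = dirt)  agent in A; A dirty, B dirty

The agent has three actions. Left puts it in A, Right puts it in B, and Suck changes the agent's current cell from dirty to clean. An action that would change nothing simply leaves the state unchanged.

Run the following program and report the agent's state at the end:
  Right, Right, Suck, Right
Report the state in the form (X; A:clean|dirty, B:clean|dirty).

(B; A:dirty, B:clean)

1. Right → (B; A:dirty, B:dirty)
2. Right → (B; A:dirty, B:dirty)
3. Suck → (B; A:dirty, B:clean)
4. Right → (B; A:dirty, B:clean)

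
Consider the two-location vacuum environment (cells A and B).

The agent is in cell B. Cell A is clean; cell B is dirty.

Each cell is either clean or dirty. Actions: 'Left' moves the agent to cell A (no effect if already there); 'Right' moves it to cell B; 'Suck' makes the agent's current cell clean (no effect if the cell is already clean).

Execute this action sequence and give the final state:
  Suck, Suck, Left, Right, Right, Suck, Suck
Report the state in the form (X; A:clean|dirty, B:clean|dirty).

(B; A:clean, B:clean)

step 1/7 (Suck): (B; A:clean, B:clean)
step 2/7 (Suck): (B; A:clean, B:clean)
step 3/7 (Left): (A; A:clean, B:clean)
step 4/7 (Right): (B; A:clean, B:clean)
step 5/7 (Right): (B; A:clean, B:clean)
step 6/7 (Suck): (B; A:clean, B:clean)
step 7/7 (Suck): (B; A:clean, B:clean)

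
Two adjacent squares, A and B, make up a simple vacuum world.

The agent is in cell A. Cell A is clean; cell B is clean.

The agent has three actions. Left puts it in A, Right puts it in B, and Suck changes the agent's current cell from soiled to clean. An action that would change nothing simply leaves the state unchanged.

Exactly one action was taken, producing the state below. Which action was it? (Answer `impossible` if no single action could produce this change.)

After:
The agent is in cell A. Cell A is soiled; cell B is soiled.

impossible

try  Left: (A; A:clean, B:clean)
try Right: (B; A:clean, B:clean)
try  Suck: (A; A:clean, B:clean)
no single action produces the after-state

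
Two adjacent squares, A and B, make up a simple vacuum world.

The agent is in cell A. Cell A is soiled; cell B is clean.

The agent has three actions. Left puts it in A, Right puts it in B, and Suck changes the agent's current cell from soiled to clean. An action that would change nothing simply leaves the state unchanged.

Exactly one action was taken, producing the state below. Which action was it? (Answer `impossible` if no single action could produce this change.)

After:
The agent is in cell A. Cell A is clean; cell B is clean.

try  Left: (A; A:soiled, B:clean)
try Right: (B; A:soiled, B:clean)
try  Suck: (A; A:clean, B:clean)  ← match

Suck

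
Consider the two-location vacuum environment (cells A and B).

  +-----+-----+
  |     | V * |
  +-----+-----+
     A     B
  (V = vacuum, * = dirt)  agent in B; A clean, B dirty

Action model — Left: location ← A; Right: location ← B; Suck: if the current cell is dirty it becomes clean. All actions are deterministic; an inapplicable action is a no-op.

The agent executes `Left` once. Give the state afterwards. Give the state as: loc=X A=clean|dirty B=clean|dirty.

start: loc=B A=clean B=dirty
t=1 Left ⇒ loc=A A=clean B=dirty

loc=A A=clean B=dirty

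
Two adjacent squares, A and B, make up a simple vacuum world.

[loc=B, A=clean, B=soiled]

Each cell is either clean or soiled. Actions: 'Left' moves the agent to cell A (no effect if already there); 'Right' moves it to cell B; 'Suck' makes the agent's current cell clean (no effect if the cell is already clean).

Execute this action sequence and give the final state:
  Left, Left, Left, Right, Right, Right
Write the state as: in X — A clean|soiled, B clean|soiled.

t=1 Left ⇒ in A — A clean, B soiled
t=2 Left ⇒ in A — A clean, B soiled
t=3 Left ⇒ in A — A clean, B soiled
t=4 Right ⇒ in B — A clean, B soiled
t=5 Right ⇒ in B — A clean, B soiled
t=6 Right ⇒ in B — A clean, B soiled

in B — A clean, B soiled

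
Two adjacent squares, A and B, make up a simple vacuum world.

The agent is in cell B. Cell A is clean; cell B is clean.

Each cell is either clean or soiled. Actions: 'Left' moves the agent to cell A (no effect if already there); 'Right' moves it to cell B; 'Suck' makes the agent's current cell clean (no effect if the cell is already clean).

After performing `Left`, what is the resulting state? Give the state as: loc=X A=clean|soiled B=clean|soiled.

loc=A A=clean B=clean

start: loc=B A=clean B=clean
t=1 Left ⇒ loc=A A=clean B=clean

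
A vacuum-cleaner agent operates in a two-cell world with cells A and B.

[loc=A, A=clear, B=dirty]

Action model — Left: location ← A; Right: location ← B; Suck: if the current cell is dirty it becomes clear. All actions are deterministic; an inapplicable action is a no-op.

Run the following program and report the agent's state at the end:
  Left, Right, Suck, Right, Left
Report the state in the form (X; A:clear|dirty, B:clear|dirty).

(A; A:clear, B:clear)

step 1/5 (Left): (A; A:clear, B:dirty)
step 2/5 (Right): (B; A:clear, B:dirty)
step 3/5 (Suck): (B; A:clear, B:clear)
step 4/5 (Right): (B; A:clear, B:clear)
step 5/5 (Left): (A; A:clear, B:clear)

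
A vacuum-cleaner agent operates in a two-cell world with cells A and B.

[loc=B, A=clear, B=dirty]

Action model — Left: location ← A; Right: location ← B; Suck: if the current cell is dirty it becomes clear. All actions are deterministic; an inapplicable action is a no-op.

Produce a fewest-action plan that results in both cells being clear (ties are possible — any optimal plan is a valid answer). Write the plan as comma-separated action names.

Suck

Suck (#1): <B|clear|clear>
min 1: B is dirty, one Suck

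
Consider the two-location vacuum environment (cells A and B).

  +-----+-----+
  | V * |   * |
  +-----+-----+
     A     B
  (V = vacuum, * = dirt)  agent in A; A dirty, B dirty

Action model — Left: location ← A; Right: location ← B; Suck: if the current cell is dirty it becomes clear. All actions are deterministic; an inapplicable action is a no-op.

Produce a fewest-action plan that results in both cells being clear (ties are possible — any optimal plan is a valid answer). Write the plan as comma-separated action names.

Suck, Right, Suck

Suck (#1): (A; A:clear, B:dirty)
Right (#2): (B; A:clear, B:dirty)
Suck (#3): (B; A:clear, B:clear)
min 3: Suck A + move + Suck B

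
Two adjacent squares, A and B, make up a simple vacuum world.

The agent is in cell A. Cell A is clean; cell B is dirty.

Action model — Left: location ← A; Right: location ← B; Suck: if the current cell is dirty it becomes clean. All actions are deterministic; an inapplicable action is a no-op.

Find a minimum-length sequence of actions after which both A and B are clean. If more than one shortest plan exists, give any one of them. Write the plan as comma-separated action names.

Right, Suck

1) do Right; now (B; A:clean, B:dirty)
2) do Suck; now (B; A:clean, B:clean)
min 2: go B then Suck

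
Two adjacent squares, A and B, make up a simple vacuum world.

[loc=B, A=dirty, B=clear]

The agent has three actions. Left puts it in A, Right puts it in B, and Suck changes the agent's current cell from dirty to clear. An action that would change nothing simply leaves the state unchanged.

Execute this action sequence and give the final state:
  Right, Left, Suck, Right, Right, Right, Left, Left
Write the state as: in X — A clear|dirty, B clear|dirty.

in A — A clear, B clear

[1] after Right: in B — A dirty, B clear
[2] after Left: in A — A dirty, B clear
[3] after Suck: in A — A clear, B clear
[4] after Right: in B — A clear, B clear
[5] after Right: in B — A clear, B clear
[6] after Right: in B — A clear, B clear
[7] after Left: in A — A clear, B clear
[8] after Left: in A — A clear, B clear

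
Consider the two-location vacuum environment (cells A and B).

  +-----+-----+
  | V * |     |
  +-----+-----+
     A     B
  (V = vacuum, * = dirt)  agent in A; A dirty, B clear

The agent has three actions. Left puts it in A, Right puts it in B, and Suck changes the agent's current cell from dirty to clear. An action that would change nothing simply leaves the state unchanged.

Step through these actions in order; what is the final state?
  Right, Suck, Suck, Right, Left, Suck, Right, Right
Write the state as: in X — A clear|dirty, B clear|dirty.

in B — A clear, B clear

[1] after Right: in B — A dirty, B clear
[2] after Suck: in B — A dirty, B clear
[3] after Suck: in B — A dirty, B clear
[4] after Right: in B — A dirty, B clear
[5] after Left: in A — A dirty, B clear
[6] after Suck: in A — A clear, B clear
[7] after Right: in B — A clear, B clear
[8] after Right: in B — A clear, B clear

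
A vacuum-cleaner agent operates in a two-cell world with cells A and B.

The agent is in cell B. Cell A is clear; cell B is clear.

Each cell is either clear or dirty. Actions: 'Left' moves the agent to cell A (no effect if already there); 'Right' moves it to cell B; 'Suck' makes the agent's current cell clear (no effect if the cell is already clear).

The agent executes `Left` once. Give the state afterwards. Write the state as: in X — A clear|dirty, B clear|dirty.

in A — A clear, B clear

start: in B — A clear, B clear
1) do Left; now in A — A clear, B clear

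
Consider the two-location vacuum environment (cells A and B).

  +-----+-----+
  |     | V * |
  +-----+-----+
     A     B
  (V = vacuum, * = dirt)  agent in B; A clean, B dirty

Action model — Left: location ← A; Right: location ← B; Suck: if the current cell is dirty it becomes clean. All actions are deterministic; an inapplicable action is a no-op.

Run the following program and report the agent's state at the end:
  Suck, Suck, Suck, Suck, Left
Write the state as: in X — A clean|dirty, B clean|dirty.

1. Suck → in B — A clean, B clean
2. Suck → in B — A clean, B clean
3. Suck → in B — A clean, B clean
4. Suck → in B — A clean, B clean
5. Left → in A — A clean, B clean

in A — A clean, B clean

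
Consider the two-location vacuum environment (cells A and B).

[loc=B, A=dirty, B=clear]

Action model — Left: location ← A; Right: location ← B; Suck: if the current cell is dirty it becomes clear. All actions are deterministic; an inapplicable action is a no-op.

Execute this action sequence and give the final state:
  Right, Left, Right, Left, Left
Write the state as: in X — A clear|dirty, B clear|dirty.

step 1/5 (Right): in B — A dirty, B clear
step 2/5 (Left): in A — A dirty, B clear
step 3/5 (Right): in B — A dirty, B clear
step 4/5 (Left): in A — A dirty, B clear
step 5/5 (Left): in A — A dirty, B clear

in A — A dirty, B clear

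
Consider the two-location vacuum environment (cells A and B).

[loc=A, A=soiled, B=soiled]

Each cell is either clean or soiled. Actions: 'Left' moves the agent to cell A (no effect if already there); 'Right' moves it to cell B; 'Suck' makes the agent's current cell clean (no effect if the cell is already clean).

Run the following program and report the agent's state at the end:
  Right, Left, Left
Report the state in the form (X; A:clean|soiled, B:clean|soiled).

t=1 Right ⇒ (B; A:soiled, B:soiled)
t=2 Left ⇒ (A; A:soiled, B:soiled)
t=3 Left ⇒ (A; A:soiled, B:soiled)

(A; A:soiled, B:soiled)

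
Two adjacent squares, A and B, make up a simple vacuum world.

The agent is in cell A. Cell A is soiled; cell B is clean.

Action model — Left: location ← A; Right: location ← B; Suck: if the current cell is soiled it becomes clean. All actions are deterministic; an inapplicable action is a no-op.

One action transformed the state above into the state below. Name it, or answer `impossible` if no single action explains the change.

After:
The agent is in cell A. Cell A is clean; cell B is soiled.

try  Left: loc=A A=soiled B=clean
try Right: loc=B A=soiled B=clean
try  Suck: loc=A A=clean B=clean
no single action produces the after-state

impossible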